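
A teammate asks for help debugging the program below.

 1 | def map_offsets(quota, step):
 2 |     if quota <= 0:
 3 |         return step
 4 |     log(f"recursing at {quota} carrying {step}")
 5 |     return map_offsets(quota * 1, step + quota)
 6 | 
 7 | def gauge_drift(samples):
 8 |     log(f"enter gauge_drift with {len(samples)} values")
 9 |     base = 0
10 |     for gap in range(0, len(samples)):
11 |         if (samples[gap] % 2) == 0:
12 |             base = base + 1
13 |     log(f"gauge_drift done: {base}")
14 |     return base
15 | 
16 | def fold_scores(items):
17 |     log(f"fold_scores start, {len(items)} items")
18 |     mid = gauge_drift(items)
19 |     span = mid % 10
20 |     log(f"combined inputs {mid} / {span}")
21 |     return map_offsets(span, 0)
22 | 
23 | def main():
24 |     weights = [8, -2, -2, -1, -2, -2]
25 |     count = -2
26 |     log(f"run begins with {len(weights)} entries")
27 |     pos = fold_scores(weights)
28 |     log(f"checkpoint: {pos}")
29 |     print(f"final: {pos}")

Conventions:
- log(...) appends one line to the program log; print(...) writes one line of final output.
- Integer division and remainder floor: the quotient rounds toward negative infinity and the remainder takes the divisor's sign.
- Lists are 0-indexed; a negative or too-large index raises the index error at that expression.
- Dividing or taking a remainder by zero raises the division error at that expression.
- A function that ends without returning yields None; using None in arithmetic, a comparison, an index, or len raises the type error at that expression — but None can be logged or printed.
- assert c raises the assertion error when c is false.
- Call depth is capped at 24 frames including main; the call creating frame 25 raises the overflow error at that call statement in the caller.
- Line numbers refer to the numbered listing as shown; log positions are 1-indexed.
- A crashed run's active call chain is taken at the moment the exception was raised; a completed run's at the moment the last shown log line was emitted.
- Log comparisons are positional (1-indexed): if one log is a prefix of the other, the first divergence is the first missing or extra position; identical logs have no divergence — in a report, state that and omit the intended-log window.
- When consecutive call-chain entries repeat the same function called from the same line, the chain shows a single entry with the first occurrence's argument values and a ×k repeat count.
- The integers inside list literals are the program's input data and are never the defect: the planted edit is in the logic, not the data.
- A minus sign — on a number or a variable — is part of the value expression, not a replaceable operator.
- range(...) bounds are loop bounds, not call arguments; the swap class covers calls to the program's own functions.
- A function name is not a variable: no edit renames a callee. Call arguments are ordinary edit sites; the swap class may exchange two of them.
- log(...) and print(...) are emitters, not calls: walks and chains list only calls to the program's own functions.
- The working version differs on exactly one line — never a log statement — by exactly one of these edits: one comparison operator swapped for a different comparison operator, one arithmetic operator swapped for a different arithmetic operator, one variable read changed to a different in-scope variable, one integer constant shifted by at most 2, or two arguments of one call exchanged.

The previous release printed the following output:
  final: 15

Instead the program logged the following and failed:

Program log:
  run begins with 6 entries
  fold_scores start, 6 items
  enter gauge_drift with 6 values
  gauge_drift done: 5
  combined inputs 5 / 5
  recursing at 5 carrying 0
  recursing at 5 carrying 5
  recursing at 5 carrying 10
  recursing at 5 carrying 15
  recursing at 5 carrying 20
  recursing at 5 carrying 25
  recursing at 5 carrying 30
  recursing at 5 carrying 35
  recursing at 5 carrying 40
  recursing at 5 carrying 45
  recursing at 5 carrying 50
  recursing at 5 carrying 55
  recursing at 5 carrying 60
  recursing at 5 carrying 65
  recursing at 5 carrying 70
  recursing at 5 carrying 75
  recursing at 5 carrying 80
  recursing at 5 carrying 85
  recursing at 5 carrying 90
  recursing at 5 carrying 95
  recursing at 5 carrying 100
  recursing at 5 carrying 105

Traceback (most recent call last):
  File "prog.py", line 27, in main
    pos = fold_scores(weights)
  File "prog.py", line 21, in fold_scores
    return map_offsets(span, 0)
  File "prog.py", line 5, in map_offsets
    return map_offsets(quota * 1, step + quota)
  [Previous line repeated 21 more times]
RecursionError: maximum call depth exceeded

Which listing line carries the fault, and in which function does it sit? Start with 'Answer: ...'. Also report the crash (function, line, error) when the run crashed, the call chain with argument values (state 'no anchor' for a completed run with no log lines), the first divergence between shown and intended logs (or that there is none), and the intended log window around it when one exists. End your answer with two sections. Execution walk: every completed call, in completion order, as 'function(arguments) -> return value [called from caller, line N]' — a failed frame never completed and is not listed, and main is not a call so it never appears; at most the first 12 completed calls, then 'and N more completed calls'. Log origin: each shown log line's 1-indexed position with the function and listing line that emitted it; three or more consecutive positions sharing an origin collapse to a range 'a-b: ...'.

Answer: the defect is in map_offsets at line 5.
The tell: The earliest visible damage is log position 7 — 'recursing at 5 carrying 5' rather than the intended 'recursing at 4 carrying 5'.
Crash: map_offsets, line 5, RecursionError.
Call chain: main -> fold_scores([8, -2, -2, -1, -2, -2]) (called at line 27) -> map_offsets(5, 0) (called at line 21) -> map_offsets(5, 5) (called at line 5) ×21.
First divergence: at position 7 the run shows 'recursing at 5 carrying 5' where the working version logs 'recursing at 4 carrying 5'.
Intended log window:
  5: combined inputs 5 / 5
  6: recursing at 5 carrying 0
  7: recursing at 4 carrying 5
  8: recursing at 3 carrying 9
Execution walk:
  gauge_drift([8, -2, -2, -1, -2, -2]) -> 5  [called from fold_scores, line 18]
Origin of each log line:
  1: emitted by main (line 26)
  2: emitted by fold_scores (line 17)
  3: emitted by gauge_drift (line 8)
  4: emitted by gauge_drift (line 13)
  5: emitted by fold_scores (line 20)
  6-27: emitted by map_offsets (line 4)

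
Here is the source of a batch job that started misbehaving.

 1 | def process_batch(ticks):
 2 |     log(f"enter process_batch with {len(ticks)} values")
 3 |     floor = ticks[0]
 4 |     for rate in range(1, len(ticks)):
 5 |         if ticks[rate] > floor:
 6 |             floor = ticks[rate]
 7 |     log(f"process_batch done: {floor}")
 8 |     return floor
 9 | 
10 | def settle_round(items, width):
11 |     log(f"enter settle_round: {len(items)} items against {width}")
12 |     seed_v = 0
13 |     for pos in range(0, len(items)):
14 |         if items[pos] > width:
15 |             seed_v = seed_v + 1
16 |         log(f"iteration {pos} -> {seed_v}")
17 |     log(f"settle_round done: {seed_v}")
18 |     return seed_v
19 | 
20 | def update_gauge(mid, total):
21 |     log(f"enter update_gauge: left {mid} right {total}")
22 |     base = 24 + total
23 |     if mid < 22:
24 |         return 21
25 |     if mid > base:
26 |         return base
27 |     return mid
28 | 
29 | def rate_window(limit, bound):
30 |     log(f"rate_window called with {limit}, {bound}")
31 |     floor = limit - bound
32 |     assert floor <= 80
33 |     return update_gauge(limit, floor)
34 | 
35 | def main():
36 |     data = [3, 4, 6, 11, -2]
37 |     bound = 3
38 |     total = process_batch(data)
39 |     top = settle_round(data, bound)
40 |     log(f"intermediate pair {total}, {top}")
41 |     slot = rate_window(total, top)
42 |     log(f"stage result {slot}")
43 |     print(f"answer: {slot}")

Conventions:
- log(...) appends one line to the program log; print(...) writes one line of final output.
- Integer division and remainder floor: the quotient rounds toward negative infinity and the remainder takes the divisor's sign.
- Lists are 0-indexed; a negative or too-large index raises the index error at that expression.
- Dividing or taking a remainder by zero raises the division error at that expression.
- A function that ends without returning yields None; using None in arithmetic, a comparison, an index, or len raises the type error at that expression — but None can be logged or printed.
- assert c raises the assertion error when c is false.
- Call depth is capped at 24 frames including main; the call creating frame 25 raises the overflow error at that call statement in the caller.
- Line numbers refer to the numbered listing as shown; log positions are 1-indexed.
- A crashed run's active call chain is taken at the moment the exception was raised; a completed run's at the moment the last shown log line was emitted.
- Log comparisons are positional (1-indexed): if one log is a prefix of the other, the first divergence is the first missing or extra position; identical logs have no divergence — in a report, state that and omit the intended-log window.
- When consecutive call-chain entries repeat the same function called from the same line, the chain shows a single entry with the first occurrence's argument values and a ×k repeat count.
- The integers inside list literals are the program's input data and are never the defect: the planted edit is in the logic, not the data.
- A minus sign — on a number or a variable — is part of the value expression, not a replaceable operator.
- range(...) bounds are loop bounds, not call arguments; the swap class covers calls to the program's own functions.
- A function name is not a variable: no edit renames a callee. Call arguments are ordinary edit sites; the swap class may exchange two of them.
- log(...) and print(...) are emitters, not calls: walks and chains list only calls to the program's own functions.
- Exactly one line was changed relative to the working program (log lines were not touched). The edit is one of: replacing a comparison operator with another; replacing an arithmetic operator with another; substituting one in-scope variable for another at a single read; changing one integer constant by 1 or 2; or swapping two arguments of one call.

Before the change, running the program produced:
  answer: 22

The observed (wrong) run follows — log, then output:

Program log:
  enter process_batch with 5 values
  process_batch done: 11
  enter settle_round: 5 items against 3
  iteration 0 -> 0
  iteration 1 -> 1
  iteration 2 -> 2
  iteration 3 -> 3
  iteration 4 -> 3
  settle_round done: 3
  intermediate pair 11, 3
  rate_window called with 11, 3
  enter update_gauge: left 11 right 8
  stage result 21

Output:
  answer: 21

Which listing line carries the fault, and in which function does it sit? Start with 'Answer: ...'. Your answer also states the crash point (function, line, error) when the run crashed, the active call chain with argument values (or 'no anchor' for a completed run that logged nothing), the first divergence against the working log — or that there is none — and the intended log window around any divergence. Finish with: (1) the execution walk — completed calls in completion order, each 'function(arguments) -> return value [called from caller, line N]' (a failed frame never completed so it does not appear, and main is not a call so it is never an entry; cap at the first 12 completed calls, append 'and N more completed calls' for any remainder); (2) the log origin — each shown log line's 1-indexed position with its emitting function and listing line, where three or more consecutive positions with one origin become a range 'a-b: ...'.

Answer: the defect is in update_gauge at line 24.
Key fact: The earliest visible damage is log position 13 — 'stage result 21' rather than the intended 'stage result 22'.
Call chain: main.
First divergence: position 13; shown 'stage result 21' vs intended 'stage result 22'.
Intended log window:
  11: rate_window called with 11, 3
  12: enter update_gauge: left 11 right 8
  13: stage result 22
Execution walk:
  process_batch([3, 4, 6, 11, -2]) -> 11  [called from main, line 38]
  settle_round([3, 4, 6, 11, -2], 3) -> 3  [called from main, line 39]
  update_gauge(11, 8) -> 21  [called from rate_window, line 33]
  rate_window(11, 3) -> 21  [called from main, line 41]
Log line origins:
  1 — process_batch, line 2
  2 — process_batch, line 7
  3 — settle_round, line 11
  4-8 — settle_round, line 16
  9 — settle_round, line 17
  10 — main, line 40
  11 — rate_window, line 30
  12 — update_gauge, line 21
  13 — main, line 42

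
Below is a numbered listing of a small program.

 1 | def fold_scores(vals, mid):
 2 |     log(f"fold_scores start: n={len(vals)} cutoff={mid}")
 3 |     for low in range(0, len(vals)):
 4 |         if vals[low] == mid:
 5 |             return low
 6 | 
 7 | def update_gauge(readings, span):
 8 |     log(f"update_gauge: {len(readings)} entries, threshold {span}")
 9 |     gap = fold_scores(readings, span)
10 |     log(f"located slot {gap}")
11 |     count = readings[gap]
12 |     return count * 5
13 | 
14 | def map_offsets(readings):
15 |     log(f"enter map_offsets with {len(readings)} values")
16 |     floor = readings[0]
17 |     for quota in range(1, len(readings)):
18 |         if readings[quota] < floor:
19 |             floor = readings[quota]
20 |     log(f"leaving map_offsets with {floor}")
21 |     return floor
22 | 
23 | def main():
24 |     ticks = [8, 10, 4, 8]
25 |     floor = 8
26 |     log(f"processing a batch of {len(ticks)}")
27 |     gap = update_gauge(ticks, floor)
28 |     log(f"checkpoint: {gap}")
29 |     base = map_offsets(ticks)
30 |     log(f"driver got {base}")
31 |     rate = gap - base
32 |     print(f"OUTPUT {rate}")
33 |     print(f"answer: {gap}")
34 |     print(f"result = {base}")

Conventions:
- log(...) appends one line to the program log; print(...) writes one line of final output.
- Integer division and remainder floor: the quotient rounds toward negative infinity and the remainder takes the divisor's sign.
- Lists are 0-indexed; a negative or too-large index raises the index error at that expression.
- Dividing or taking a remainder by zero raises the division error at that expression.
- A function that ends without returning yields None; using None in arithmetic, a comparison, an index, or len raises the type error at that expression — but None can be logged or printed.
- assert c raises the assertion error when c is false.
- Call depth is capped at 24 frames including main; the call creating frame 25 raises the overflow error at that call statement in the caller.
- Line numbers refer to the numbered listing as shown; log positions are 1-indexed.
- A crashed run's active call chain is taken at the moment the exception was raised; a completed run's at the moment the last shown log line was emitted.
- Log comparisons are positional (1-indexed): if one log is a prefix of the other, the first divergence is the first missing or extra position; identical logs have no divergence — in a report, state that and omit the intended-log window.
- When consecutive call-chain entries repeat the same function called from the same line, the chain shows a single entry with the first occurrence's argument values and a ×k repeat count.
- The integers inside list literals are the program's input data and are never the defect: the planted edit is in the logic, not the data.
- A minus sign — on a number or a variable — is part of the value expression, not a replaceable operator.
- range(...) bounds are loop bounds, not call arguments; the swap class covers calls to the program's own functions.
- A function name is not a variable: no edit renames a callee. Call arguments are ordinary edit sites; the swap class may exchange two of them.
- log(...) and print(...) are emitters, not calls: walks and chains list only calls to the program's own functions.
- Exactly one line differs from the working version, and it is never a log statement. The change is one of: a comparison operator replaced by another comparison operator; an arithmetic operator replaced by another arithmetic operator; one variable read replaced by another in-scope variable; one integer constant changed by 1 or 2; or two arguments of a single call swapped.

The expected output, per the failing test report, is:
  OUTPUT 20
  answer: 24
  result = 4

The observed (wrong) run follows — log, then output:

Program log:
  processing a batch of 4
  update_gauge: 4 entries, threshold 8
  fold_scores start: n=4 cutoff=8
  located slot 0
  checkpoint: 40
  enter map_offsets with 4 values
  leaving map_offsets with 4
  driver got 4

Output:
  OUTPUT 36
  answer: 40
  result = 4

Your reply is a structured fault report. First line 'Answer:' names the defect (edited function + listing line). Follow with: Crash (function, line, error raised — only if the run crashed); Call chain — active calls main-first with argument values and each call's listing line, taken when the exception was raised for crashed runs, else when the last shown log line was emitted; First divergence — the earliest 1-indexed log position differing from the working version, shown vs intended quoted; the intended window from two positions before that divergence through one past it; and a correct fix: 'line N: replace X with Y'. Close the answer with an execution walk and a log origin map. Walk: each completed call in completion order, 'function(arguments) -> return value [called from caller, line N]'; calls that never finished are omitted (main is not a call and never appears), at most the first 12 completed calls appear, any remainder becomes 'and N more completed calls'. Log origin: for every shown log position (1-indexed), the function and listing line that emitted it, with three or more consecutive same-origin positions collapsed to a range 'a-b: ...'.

Answer: the defect is in update_gauge at line 12.
Key fact: The earliest visible damage is log position 5 — 'checkpoint: 40' rather than the intended 'checkpoint: 24'.
Call chain: main.
First divergence: at position 5 the run shows 'checkpoint: 40' where the working version logs 'checkpoint: 24'.
Intended log window:
  3: fold_scores start: n=4 cutoff=8
  4: located slot 0
  5: checkpoint: 24
  6: enter map_offsets with 4 values
Execution walk:
  fold_scores([8, 10, 4, 8], 8) -> 0  [called from update_gauge, line 9]
  update_gauge([8, 10, 4, 8], 8) -> 40  [called from main, line 27]
  map_offsets([8, 10, 4, 8]) -> 4  [called from main, line 29]
Origin of each log line:
  1 — main, line 26
  2 — update_gauge, line 8
  3 — fold_scores, line 2
  4 — update_gauge, line 10
  5 — main, line 28
  6 — map_offsets, line 15
  7 — map_offsets, line 20
  8 — main, line 30
A correct fix: line 12: replace `5` with `3`.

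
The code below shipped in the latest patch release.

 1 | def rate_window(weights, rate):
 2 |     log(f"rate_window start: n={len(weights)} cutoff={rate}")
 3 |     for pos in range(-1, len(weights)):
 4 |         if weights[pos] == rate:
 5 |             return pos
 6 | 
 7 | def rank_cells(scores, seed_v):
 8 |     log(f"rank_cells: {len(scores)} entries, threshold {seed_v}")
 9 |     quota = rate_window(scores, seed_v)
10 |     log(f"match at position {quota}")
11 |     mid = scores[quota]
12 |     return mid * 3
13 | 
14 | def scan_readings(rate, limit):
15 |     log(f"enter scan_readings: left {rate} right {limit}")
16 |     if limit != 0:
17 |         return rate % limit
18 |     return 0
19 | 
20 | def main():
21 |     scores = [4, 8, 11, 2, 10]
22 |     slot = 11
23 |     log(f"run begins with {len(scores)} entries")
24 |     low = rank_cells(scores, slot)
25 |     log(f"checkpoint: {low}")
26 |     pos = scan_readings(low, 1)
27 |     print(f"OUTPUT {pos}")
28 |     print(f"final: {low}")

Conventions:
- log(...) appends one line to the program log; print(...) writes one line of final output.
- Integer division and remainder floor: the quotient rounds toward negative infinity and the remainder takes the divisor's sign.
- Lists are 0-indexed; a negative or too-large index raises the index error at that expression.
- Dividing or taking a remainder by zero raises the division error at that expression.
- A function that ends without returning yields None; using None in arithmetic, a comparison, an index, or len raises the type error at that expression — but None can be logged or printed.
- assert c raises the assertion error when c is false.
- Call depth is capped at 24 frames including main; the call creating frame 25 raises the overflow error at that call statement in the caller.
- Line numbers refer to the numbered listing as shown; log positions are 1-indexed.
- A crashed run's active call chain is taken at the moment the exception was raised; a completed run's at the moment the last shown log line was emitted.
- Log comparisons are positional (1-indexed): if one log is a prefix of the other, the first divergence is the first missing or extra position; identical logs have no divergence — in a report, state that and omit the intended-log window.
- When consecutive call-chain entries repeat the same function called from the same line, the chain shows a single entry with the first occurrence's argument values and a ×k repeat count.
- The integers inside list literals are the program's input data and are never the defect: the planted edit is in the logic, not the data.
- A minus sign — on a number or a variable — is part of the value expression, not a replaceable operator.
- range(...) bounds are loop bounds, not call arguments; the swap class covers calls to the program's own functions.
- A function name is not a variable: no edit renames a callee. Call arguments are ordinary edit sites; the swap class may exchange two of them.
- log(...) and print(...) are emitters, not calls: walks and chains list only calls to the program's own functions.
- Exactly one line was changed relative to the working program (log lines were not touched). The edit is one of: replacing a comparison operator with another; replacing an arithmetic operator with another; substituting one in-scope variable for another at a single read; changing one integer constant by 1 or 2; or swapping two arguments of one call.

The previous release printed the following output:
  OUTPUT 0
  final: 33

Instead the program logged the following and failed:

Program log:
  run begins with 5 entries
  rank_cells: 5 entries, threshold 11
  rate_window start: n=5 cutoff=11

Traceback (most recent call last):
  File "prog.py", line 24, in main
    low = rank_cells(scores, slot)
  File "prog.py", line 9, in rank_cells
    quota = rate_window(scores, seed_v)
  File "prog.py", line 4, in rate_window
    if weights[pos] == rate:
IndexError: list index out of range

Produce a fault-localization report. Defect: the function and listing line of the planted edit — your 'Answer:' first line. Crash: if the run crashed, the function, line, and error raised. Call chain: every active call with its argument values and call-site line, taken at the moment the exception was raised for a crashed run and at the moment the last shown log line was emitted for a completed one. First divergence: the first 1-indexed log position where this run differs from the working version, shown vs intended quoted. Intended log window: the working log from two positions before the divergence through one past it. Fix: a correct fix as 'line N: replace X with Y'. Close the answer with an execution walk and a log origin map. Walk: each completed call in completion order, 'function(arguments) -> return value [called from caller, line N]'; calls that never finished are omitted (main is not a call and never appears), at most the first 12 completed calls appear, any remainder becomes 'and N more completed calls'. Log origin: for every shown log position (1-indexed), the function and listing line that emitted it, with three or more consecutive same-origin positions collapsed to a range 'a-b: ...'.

Answer: the defect is in rate_window at line 3.
The tell: A complete run would log 'match at position 2' next, but this one stopped at 3 lines.
Crash: rate_window, line 4, IndexError.
Call chain: main -> rank_cells([4, 8, 11, 2, 10], 11) (called at line 24) -> rate_window([4, 8, 11, 2, 10], 11) (called at line 9).
First divergence: position 4 — the faulty run's log ends after 3 lines; the working version continues with 'match at position 2'.
Intended log window:
  2: rank_cells: 5 entries, threshold 11
  3: rate_window start: n=5 cutoff=11
  4: match at position 2
  5: checkpoint: 33
Execution walk:
  (no call completed)
Origin of each log line:
  1: logged in main at line 23
  2: logged in rank_cells at line 8
  3: logged in rate_window at line 2
A correct fix: line 3: replace `-1` with `0`.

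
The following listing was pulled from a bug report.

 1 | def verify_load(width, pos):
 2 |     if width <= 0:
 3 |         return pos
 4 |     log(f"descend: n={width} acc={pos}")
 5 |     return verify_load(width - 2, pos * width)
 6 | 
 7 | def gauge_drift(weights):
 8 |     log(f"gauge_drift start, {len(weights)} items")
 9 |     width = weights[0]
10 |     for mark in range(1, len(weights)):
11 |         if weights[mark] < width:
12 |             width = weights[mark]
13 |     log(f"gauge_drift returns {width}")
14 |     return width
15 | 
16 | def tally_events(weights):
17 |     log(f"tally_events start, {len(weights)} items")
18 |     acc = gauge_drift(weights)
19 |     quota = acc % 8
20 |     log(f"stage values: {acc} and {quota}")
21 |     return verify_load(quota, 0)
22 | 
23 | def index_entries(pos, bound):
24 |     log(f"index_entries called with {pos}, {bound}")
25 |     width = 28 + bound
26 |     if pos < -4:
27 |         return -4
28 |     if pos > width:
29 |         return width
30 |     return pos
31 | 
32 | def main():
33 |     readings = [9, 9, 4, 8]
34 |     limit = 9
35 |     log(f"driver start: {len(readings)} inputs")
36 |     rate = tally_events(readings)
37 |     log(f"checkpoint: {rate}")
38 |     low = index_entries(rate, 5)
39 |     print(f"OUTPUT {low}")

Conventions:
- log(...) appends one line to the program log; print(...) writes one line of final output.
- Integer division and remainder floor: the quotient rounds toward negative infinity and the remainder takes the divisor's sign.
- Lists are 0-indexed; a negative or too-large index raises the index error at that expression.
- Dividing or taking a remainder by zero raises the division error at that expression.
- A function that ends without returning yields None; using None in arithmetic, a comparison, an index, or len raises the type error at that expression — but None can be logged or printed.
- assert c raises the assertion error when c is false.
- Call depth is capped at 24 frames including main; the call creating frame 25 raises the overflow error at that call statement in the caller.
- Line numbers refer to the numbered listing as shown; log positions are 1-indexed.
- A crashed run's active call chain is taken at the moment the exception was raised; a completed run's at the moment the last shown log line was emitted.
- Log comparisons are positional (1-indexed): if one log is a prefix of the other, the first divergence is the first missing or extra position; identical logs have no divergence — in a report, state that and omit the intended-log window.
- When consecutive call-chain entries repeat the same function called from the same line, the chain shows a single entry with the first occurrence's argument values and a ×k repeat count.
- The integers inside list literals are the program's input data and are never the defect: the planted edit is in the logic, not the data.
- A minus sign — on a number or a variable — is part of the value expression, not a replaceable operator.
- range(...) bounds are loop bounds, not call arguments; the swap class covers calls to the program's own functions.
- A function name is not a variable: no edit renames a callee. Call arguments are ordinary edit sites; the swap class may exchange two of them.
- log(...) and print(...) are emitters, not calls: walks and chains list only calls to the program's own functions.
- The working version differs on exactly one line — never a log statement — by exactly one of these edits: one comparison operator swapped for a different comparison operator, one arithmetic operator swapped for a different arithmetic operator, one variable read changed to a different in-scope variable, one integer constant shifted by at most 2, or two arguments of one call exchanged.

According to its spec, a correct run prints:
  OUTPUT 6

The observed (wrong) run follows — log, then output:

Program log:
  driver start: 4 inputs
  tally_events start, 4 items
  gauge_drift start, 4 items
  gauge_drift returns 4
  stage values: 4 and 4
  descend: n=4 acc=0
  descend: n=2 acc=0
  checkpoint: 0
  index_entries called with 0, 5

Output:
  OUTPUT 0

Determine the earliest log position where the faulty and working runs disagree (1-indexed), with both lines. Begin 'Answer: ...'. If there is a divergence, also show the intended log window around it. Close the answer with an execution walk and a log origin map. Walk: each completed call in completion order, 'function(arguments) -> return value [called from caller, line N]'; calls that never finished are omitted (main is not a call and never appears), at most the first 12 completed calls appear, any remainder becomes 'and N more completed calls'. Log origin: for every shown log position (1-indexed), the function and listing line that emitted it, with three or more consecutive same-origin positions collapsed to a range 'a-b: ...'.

Answer: position 7 — the shown line 'descend: n=2 acc=0' should read 'descend: n=2 acc=4'.
Intended log window:
  5: stage values: 4 and 4
  6: descend: n=4 acc=0
  7: descend: n=2 acc=4
  8: checkpoint: 6
Execution walk:
  gauge_drift([9, 9, 4, 8]) -> 4  [called from tally_events, line 18]
  verify_load(0, 0) -> 0  [called from verify_load, line 5]
  verify_load(2, 0) -> 0  [called from verify_load, line 5]
  verify_load(4, 0) -> 0  [called from tally_events, line 21]
  tally_events([9, 9, 4, 8]) -> 0  [called from main, line 36]
  index_entries(0, 5) -> 0  [called from main, line 38]
Origin of each log line:
  1: from main, line 35
  2: from tally_events, line 17
  3: from gauge_drift, line 8
  4: from gauge_drift, line 13
  5: from tally_events, line 20
  6: from verify_load, line 4
  7: from verify_load, line 4
  8: from main, line 37
  9: from index_entries, line 24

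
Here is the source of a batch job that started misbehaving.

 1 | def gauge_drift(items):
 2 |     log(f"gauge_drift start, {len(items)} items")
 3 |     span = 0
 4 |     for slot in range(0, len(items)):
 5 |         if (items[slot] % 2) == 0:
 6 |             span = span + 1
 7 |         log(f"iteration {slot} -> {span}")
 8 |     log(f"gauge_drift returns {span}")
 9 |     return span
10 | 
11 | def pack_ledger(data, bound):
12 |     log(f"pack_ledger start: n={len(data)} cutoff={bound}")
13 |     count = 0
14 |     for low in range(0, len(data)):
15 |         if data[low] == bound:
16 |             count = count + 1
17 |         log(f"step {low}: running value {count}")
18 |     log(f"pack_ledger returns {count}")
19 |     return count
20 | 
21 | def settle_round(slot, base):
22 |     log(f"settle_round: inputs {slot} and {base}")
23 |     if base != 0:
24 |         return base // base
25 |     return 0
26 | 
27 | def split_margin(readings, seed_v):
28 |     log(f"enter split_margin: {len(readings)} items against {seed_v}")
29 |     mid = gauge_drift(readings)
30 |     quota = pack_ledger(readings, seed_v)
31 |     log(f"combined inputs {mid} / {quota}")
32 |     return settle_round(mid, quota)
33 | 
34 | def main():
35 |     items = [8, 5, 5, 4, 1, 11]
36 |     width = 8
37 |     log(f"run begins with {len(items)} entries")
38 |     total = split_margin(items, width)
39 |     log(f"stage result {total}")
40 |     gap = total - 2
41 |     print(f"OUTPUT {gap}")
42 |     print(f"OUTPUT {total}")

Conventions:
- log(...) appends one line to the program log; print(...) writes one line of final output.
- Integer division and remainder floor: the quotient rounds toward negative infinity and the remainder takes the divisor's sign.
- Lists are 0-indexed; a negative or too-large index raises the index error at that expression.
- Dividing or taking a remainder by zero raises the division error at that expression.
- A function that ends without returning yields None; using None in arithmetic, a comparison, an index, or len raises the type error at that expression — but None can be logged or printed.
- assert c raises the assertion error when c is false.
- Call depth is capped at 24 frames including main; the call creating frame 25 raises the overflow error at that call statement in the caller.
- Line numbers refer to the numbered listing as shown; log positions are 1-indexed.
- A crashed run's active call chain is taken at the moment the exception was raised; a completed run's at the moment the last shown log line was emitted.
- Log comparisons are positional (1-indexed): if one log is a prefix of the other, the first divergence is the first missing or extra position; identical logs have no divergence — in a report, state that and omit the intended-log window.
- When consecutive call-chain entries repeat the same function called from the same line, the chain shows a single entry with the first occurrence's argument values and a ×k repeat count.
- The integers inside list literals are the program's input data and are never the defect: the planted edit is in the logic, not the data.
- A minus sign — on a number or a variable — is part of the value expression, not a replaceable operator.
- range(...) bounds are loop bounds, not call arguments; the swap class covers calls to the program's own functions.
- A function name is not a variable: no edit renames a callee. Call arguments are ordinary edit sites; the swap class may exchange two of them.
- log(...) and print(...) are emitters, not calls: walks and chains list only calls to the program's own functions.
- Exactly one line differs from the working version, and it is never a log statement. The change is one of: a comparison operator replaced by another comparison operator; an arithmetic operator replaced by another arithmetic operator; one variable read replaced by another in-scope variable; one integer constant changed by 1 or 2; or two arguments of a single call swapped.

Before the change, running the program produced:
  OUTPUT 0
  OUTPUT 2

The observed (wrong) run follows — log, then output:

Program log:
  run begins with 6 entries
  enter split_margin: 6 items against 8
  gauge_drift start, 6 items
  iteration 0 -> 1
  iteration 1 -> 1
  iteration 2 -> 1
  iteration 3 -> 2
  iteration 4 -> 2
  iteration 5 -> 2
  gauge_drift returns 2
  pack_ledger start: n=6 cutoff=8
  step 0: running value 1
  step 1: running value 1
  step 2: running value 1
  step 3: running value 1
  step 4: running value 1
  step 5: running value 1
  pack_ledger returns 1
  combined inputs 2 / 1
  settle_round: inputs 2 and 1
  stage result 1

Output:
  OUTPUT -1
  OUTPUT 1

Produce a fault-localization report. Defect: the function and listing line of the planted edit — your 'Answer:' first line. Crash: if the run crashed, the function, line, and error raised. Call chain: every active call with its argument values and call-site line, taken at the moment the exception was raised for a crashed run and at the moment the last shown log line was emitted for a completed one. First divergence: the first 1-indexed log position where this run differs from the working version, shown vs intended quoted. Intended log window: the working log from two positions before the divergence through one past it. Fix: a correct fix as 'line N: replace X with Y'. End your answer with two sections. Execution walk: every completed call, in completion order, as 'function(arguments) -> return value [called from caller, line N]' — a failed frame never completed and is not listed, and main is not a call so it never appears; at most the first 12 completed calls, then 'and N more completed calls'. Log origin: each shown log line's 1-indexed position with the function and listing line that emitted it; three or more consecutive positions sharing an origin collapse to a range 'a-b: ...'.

Answer: the defect is in settle_round at line 24.
The tell: Position 21 is the first bad log line: 'stage result 1' should read 'stage result 2'.
Call chain: main.
First divergence: position 21 — shown 'stage result 1', intended 'stage result 2'.
Intended log window:
  19: combined inputs 2 / 1
  20: settle_round: inputs 2 and 1
  21: stage result 2
Execution walk:
  gauge_drift([8, 5, 5, 4, 1, 11]) -> 2  [called from split_margin, line 29]
  pack_ledger([8, 5, 5, 4, 1, 11], 8) -> 1  [called from split_margin, line 30]
  settle_round(2, 1) -> 1  [called from split_margin, line 32]
  split_margin([8, 5, 5, 4, 1, 11], 8) -> 1  [called from main, line 38]
Log origin:
  1: from main, line 37
  2: from split_margin, line 28
  3: from gauge_drift, line 2
  4-9: from gauge_drift, line 7
  10: from gauge_drift, line 8
  11: from pack_ledger, line 12
  12-17: from pack_ledger, line 17
  18: from pack_ledger, line 18
  19: from split_margin, line 31
  20: from settle_round, line 22
  21: from main, line 39
A correct fix: line 24: replace `base // base` with `slot // base`.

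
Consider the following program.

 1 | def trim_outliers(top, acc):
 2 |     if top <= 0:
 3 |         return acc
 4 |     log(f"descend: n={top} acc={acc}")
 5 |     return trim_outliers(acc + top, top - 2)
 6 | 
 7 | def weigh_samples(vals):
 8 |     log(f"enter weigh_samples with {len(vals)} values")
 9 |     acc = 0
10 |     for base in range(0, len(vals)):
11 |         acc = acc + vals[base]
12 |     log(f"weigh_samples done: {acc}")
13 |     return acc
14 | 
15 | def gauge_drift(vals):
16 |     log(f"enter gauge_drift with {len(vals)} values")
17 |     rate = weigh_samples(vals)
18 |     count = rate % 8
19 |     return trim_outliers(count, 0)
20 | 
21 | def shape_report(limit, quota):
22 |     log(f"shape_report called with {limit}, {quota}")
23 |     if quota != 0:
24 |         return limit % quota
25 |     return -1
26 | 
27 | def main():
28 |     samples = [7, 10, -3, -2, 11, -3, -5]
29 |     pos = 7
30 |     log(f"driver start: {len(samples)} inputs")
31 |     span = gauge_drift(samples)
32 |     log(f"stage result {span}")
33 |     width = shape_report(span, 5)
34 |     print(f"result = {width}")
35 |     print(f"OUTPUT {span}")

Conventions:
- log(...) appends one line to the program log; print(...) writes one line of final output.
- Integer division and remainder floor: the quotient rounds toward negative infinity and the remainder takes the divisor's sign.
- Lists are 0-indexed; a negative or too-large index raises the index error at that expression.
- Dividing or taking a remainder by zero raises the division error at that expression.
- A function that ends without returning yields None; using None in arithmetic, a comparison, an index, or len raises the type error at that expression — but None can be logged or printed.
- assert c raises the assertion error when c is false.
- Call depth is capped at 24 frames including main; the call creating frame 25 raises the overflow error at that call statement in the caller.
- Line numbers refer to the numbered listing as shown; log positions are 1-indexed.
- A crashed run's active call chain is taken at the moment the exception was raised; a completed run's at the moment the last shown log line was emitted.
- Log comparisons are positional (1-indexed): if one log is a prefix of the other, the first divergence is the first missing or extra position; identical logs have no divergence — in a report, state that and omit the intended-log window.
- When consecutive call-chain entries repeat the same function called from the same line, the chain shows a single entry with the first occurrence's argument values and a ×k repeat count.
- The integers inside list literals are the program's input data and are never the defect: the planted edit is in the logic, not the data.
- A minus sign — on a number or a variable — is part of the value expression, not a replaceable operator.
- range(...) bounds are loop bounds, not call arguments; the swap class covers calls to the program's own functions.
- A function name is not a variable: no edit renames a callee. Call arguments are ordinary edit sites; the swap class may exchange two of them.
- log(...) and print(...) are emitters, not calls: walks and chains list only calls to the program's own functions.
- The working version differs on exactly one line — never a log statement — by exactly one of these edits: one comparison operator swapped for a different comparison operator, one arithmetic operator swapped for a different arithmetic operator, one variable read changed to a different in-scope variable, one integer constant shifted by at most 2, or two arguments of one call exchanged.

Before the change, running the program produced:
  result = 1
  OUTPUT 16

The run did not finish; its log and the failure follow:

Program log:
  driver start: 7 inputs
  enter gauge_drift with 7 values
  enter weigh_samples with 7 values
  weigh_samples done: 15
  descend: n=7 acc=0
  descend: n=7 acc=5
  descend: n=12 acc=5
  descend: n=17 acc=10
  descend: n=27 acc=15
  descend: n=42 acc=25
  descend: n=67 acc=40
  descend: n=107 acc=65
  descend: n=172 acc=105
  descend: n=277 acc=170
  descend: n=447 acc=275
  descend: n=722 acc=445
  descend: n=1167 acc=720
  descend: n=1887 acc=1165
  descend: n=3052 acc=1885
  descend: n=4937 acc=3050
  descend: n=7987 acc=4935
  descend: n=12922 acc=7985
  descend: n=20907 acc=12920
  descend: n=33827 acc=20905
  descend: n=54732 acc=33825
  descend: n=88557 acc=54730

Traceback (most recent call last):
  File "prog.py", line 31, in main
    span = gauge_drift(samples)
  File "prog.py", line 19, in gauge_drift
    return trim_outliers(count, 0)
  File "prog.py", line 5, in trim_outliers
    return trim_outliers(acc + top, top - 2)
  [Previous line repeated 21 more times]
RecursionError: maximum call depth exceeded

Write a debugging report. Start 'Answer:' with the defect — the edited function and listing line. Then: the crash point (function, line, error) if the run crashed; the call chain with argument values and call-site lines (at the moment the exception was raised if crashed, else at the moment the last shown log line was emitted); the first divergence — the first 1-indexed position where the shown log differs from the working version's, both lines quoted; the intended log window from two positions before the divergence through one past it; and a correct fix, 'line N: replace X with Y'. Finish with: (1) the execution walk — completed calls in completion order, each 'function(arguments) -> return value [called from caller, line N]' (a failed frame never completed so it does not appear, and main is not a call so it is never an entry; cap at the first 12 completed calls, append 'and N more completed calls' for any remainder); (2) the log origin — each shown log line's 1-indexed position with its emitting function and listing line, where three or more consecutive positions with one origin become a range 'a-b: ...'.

Answer: the defect is in trim_outliers at line 5.
The tell: At log position 6 the runs split — shown 'descend: n=7 acc=5', but the working version logs 'descend: n=5 acc=7'.
Crash: trim_outliers, line 5, RecursionError.
Call chain: main -> gauge_drift([7, 10, -3, -2, 11, -3, -5]) (called at line 31) -> trim_outliers(7, 0) (called at line 19) -> trim_outliers(7, 5) (called at line 5) ×21.
First divergence: position 6 — the shown line 'descend: n=7 acc=5' should read 'descend: n=5 acc=7'.
Intended log window:
  4: weigh_samples done: 15
  5: descend: n=7 acc=0
  6: descend: n=5 acc=7
  7: descend: n=3 acc=12
Execution walk:
  weigh_samples([7, 10, -3, -2, 11, -3, -5]) -> 15  [called from gauge_drift, line 17]
Origin of each log line:
  1: from main, line 30
  2: from gauge_drift, line 16
  3: from weigh_samples, line 8
  4: from weigh_samples, line 12
  5-26: from trim_outliers, line 4
A correct fix: line 5: replace `trim_outliers(acc + top, top - 2)` with `trim_outliers(top - 2, acc + top)`.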